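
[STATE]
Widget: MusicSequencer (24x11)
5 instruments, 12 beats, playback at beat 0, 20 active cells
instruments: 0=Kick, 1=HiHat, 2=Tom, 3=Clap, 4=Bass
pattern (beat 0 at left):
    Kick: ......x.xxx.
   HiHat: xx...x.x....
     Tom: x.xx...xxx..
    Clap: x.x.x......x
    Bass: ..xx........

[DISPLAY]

      ▼12345678901      
  Kick······█·███·      
 HiHat██···█·█····      
   Tom█·██···███··      
  Clap█·█·█······█      
  Bass··██········      
                        
                        
                        
                        
                        


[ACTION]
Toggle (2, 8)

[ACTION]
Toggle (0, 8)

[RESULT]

      ▼12345678901      
  Kick······█··██·      
 HiHat██···█·█····      
   Tom█·██···█·█··      
  Clap█·█·█······█      
  Bass··██········      
                        
                        
                        
                        
                        


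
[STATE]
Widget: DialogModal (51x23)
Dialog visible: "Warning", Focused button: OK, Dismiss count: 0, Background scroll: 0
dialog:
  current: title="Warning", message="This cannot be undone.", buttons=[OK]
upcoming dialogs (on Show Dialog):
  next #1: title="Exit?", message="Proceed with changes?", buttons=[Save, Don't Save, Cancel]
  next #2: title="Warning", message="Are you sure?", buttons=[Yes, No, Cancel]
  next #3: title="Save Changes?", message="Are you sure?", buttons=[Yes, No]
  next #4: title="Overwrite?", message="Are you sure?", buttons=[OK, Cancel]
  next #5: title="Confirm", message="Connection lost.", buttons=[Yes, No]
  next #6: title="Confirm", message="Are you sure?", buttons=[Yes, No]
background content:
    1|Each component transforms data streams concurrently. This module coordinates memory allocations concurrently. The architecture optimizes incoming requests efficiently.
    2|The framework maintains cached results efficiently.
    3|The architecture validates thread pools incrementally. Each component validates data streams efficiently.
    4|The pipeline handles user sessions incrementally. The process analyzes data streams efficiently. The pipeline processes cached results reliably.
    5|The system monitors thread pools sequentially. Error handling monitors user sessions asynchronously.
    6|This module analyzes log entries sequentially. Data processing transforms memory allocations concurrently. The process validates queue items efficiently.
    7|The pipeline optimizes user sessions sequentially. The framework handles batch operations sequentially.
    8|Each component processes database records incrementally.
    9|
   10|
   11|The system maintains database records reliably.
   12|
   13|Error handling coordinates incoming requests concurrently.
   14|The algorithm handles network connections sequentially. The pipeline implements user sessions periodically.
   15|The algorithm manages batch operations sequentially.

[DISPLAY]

Each component transforms data streams concurrently
The framework maintains cached results efficiently.
The architecture validates thread pools incremental
The pipeline handles user sessions incrementally. T
The system monitors thread pools sequentially. Erro
This module analyzes log entries sequentially. Data
The pipeline optimizes user sessions sequentially. 
Each component processes database records increment
                                                   
            ┌────────────────────────┐             
The system m│        Warning         │reliably.    
            │ This cannot be undone. │             
Error handli│          [OK]          │quests concur
The algorith└────────────────────────┘ons sequentia
The algorithm manages batch operations sequentially
                                                   
                                                   
                                                   
                                                   
                                                   
                                                   
                                                   
                                                   


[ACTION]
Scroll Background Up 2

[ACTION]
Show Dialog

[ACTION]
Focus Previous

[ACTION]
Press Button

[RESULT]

Each component transforms data streams concurrently
The framework maintains cached results efficiently.
The architecture validates thread pools incremental
The pipeline handles user sessions incrementally. T
The system monitors thread pools sequentially. Erro
This module analyzes log entries sequentially. Data
The pipeline optimizes user sessions sequentially. 
Each component processes database records increment
                                                   
                                                   
The system maintains database records reliably.    
                                                   
Error handling coordinates incoming requests concur
The algorithm handles network connections sequentia
The algorithm manages batch operations sequentially
                                                   
                                                   
                                                   
                                                   
                                                   
                                                   
                                                   
                                                   


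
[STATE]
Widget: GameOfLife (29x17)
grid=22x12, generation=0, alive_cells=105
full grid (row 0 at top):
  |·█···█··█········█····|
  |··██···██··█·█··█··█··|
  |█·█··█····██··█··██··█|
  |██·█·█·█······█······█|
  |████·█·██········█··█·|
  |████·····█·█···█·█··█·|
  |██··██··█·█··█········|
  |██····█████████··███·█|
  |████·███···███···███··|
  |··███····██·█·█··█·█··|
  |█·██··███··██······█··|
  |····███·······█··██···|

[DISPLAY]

Gen: 0                       
·█···█··█········█····       
··██···██··█·█··█··█··       
█·█··█····██··█··██··█       
██·█·█·█······█······█       
████·█·██········█··█·       
████·····█·█···█·█··█·       
██··██··█·█··█········       
██····█████████··███·█       
████·███···███···███··       
··███····██·█·█··█·█··       
█·██··███··██······█··       
····███·······█··██···       
                             
                             
                             
                             


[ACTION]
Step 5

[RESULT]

Gen: 5                       
···············█··█···       
██·██··········█··█···       
·█·██··········█··██··       
··█·········██······█·       
····██········████·███       
············██·······█       
··············█·█···██       
······█········█······       
·██··█·█········█··██·       
█·█·█··············██·       
███··███·█·█····██··█·       
·········███·····███··       
                             
                             
                             
                             


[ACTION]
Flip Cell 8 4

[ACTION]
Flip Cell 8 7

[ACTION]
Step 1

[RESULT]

Gen: 6                       
······················       
██·██·········█████···       
██··█·········█···██··       
··█··█·······█···█···█       
··············███··█·█       
·············█···█·█··       
·············███····██       
·····█·········██··█·█       
·██·██·············██·       
█···█···········███··█       
█·██·██·██·█····██··█·       
·█····█·██·█····████··       
                             
                             
                             
                             


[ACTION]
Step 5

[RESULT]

Gen: 11                      
·············█········       
············██········       
··············█··██···       
···········██·██████··       
···········█·····█····       
············██·····███       
············█·····███·       
·············█·····██·       
·······█········████··       
·█······██···█·······█       
█··█·····█·····█······       
·██····███·····█····█·       
                             
                             
                             
                             


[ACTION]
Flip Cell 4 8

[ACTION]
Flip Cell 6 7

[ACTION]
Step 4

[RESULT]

Gen: 15                      
·············█········       
···········█·█········       
·············█··█·····       
··········█··██··█····       
·········█··█····█····       
··········█···········       
··········██···█······       
············██···███··       
········█·······█··█··       
······██·██·····█·██··       
·······█··█······█····       
········██············       
                             
                             
                             
                             


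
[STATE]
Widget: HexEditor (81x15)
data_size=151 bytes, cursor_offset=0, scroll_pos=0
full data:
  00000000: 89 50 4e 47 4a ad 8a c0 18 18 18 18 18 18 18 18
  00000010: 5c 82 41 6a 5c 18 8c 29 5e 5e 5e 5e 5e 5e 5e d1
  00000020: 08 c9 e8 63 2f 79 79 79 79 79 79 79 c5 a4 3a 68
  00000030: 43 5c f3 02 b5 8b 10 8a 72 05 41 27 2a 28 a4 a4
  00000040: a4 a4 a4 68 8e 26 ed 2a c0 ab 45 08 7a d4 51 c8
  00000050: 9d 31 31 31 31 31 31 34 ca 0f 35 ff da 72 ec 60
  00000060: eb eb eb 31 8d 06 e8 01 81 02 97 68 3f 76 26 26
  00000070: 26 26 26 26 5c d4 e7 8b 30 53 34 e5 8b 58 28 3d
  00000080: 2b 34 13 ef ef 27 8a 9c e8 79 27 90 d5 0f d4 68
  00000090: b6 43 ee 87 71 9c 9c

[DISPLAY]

00000000  89 50 4e 47 4a ad 8a c0  18 18 18 18 18 18 18 18  |.PNGJ...........|   
00000010  5c 82 41 6a 5c 18 8c 29  5e 5e 5e 5e 5e 5e 5e d1  |\.Aj\..)^^^^^^^.|   
00000020  08 c9 e8 63 2f 79 79 79  79 79 79 79 c5 a4 3a 68  |...c/yyyyyyy..:h|   
00000030  43 5c f3 02 b5 8b 10 8a  72 05 41 27 2a 28 a4 a4  |C\......r.A'*(..|   
00000040  a4 a4 a4 68 8e 26 ed 2a  c0 ab 45 08 7a d4 51 c8  |...h.&.*..E.z.Q.|   
00000050  9d 31 31 31 31 31 31 34  ca 0f 35 ff da 72 ec 60  |.1111114..5..r.`|   
00000060  eb eb eb 31 8d 06 e8 01  81 02 97 68 3f 76 26 26  |...1.......h?v&&|   
00000070  26 26 26 26 5c d4 e7 8b  30 53 34 e5 8b 58 28 3d  |&&&&\...0S4..X(=|   
00000080  2b 34 13 ef ef 27 8a 9c  e8 79 27 90 d5 0f d4 68  |+4...'...y'....h|   
00000090  b6 43 ee 87 71 9c 9c                              |.C..q..         |   
                                                                                 
                                                                                 
                                                                                 
                                                                                 
                                                                                 


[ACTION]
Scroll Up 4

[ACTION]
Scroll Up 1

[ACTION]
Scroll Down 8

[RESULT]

00000080  2b 34 13 ef ef 27 8a 9c  e8 79 27 90 d5 0f d4 68  |+4...'...y'....h|   
00000090  b6 43 ee 87 71 9c 9c                              |.C..q..         |   
                                                                                 
                                                                                 
                                                                                 
                                                                                 
                                                                                 
                                                                                 
                                                                                 
                                                                                 
                                                                                 
                                                                                 
                                                                                 
                                                                                 
                                                                                 


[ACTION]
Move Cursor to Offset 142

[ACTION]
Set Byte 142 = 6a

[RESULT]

00000080  2b 34 13 ef ef 27 8a 9c  e8 79 27 90 d5 0f 6A 68  |+4...'...y'...jh|   
00000090  b6 43 ee 87 71 9c 9c                              |.C..q..         |   
                                                                                 
                                                                                 
                                                                                 
                                                                                 
                                                                                 
                                                                                 
                                                                                 
                                                                                 
                                                                                 
                                                                                 
                                                                                 
                                                                                 
                                                                                 


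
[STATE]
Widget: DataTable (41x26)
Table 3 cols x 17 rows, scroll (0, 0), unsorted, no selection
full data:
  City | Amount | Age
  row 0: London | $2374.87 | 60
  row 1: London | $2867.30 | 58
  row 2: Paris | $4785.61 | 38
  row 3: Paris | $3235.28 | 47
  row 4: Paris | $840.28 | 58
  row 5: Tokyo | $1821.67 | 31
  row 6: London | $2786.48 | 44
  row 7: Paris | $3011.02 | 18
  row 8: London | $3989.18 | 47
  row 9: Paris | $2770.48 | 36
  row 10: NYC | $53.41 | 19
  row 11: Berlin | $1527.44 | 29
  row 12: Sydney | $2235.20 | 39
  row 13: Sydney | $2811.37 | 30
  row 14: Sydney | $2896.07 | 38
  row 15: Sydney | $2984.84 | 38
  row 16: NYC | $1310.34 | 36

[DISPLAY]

City  │Amount  │Age                      
──────┼────────┼───                      
London│$2374.87│60                       
London│$2867.30│58                       
Paris │$4785.61│38                       
Paris │$3235.28│47                       
Paris │$840.28 │58                       
Tokyo │$1821.67│31                       
London│$2786.48│44                       
Paris │$3011.02│18                       
London│$3989.18│47                       
Paris │$2770.48│36                       
NYC   │$53.41  │19                       
Berlin│$1527.44│29                       
Sydney│$2235.20│39                       
Sydney│$2811.37│30                       
Sydney│$2896.07│38                       
Sydney│$2984.84│38                       
NYC   │$1310.34│36                       
                                         
                                         
                                         
                                         
                                         
                                         
                                         


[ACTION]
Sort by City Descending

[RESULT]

City ▼│Amount  │Age                      
──────┼────────┼───                      
Tokyo │$1821.67│31                       
Sydney│$2235.20│39                       
Sydney│$2811.37│30                       
Sydney│$2896.07│38                       
Sydney│$2984.84│38                       
Paris │$4785.61│38                       
Paris │$3235.28│47                       
Paris │$840.28 │58                       
Paris │$3011.02│18                       
Paris │$2770.48│36                       
NYC   │$53.41  │19                       
NYC   │$1310.34│36                       
London│$2374.87│60                       
London│$2867.30│58                       
London│$2786.48│44                       
London│$3989.18│47                       
Berlin│$1527.44│29                       
                                         
                                         
                                         
                                         
                                         
                                         
                                         


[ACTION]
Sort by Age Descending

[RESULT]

City  │Amount  │Ag▼                      
──────┼────────┼───                      
London│$2374.87│60                       
Paris │$840.28 │58                       
London│$2867.30│58                       
Paris │$3235.28│47                       
London│$3989.18│47                       
London│$2786.48│44                       
Sydney│$2235.20│39                       
Sydney│$2896.07│38                       
Sydney│$2984.84│38                       
Paris │$4785.61│38                       
Paris │$2770.48│36                       
NYC   │$1310.34│36                       
Tokyo │$1821.67│31                       
Sydney│$2811.37│30                       
Berlin│$1527.44│29                       
NYC   │$53.41  │19                       
Paris │$3011.02│18                       
                                         
                                         
                                         
                                         
                                         
                                         
                                         


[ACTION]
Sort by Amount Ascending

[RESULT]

City  │Amount ▲│Age                      
──────┼────────┼───                      
NYC   │$53.41  │19                       
Paris │$840.28 │58                       
NYC   │$1310.34│36                       
Berlin│$1527.44│29                       
Tokyo │$1821.67│31                       
Sydney│$2235.20│39                       
London│$2374.87│60                       
Paris │$2770.48│36                       
London│$2786.48│44                       
Sydney│$2811.37│30                       
London│$2867.30│58                       
Sydney│$2896.07│38                       
Sydney│$2984.84│38                       
Paris │$3011.02│18                       
Paris │$3235.28│47                       
London│$3989.18│47                       
Paris │$4785.61│38                       
                                         
                                         
                                         
                                         
                                         
                                         
                                         


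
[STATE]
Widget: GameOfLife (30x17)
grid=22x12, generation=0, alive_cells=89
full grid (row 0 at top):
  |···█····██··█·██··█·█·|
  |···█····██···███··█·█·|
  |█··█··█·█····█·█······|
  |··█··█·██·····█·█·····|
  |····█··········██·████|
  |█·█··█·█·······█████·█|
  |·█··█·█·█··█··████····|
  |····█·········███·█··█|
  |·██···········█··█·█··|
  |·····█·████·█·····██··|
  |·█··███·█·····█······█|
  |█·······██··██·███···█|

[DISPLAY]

Gen: 0                        
···█····██··█·██··█·█·        
···█····██···███··█·█·        
█··█··█·█····█·█······        
··█··█·██·····█·█·····        
····█··········██·████        
█·█··█·█·······█████·█        
·█··█·█·█··█··████····        
····█·········███·█··█        
·██···········█··█·█··        
·····█·████·█·····██··        
·█··███·█·····█······█        
█·······██··██·███···█        
                              
                              
                              
                              


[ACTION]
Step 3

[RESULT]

Gen: 3                        
···██·················        
···███·········██·····        
·····█·······█········        
·············██·██····        
··············███···██        
██···················█        
·······██·········███·        
███·██······█·█··██·█·        
··██········█·█··██···        
···███·██··········███        
···█·███·····█········        
····█···██···█········        
                              
                              
                              
                              


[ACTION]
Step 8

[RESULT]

Gen: 11                       
······················        
······················        
·············█████····        
···········█████·██···        
···········█···████···        
···········██·█···██··        
·█████·······██···██··        
·█·██·██·····██···█···        
·█····█·█·············        
··█████···█·········██        
···█···█··█·········██        
·······██·············        
                              
                              
                              
                              


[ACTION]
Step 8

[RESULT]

Gen: 19                       
······················        
··············██······        
·············███······        
·············██·······        
··█··········██·█·····        
···█··············██··        
·██·········█·········        
··█·█·█········███··██        
·██·█·██·········██···        
··█···███··········█·█        
··█··█··██··········█·        
···█·█···█············        
                              
                              
                              
                              


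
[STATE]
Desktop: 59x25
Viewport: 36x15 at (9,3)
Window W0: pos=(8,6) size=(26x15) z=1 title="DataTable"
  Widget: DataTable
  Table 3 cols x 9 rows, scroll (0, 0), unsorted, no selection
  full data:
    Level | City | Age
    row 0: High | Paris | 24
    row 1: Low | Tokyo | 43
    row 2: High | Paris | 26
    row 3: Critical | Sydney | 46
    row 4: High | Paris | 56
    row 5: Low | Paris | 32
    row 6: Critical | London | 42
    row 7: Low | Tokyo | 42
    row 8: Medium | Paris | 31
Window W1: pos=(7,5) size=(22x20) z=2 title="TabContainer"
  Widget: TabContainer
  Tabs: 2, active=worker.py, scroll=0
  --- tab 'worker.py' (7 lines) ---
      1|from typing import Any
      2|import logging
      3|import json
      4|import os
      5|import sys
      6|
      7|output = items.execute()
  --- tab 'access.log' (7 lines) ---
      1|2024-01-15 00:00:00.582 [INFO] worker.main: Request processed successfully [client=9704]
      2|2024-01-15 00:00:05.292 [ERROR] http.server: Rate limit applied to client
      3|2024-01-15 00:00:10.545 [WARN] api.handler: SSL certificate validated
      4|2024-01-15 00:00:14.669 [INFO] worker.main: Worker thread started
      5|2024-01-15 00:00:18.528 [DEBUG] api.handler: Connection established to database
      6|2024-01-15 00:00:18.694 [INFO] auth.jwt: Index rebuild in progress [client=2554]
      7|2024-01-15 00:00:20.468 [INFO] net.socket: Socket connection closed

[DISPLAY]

                                    
                                    
━━━━━━━━━━━━━━━━━━━┓                
TabContainer       ┃━━━━┓           
───────────────────┨    ┃           
worker.py]│ access.┃────┨           
───────────────────┃    ┃           
rom typing import A┃    ┃           
mport logging      ┃    ┃           
mport json         ┃    ┃           
mport os           ┃    ┃           
mport sys          ┃    ┃           
                   ┃    ┃           
utput = items.execu┃    ┃           
                   ┃    ┃           


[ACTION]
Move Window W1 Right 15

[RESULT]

                                    
                                    
             ┏━━━━━━━━━━━━━━━━━━━━┓ 
━━━━━━━━━━━━━┃ TabContainer       ┃ 
 DataTable   ┠────────────────────┨ 
─────────────┃[worker.py]│ access.┃ 
Level   │City┃────────────────────┃ 
────────┼────┃from typing import A┃ 
High    │Pari┃import logging      ┃ 
Low     │Toky┃import json         ┃ 
High    │Pari┃import os           ┃ 
Critical│Sydn┃import sys          ┃ 
High    │Pari┃                    ┃ 
Low     │Pari┃output = items.execu┃ 
Critical│Lond┃                    ┃ 


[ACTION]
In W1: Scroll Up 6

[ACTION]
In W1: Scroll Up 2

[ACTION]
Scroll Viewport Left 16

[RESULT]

                                    
                                    
                      ┏━━━━━━━━━━━━━
        ┏━━━━━━━━━━━━━┃ TabContainer
        ┃ DataTable   ┠─────────────
        ┠─────────────┃[worker.py]│ 
        ┃Level   │City┃─────────────
        ┃────────┼────┃from typing i
        ┃High    │Pari┃import loggin
        ┃Low     │Toky┃import json  
        ┃High    │Pari┃import os    
        ┃Critical│Sydn┃import sys   
        ┃High    │Pari┃             
        ┃Low     │Pari┃output = item
        ┃Critical│Lond┃             


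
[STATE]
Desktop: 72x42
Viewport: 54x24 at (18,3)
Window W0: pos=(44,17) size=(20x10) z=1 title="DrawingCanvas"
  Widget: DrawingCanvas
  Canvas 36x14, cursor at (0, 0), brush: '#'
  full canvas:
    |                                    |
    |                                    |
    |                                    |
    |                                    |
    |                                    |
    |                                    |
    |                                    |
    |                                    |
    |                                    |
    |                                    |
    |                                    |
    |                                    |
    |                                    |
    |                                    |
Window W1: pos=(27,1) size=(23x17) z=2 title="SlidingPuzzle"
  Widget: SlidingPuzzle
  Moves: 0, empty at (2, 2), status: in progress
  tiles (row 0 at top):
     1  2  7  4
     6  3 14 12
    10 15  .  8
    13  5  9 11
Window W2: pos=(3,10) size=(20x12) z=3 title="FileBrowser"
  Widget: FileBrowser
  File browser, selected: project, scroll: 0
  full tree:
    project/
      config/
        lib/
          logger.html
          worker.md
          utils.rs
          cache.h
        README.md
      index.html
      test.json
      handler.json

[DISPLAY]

         ┠─────────────────────┨                      
         ┃┌────┬────┬────┬────┐┃                      
         ┃│  1 │  2 │  7 │  4 │┃                      
         ┃├────┼────┼────┼────┤┃                      
         ┃│  6 │  3 │ 14 │ 12 │┃                      
         ┃├────┼────┼────┼────┤┃                      
         ┃│ 10 │ 15 │    │  8 │┃                      
━━━━┓    ┃├────┼────┼────┼────┤┃                      
    ┃    ┃│ 13 │  5 │  9 │ 11 │┃                      
────┨    ┃└────┴────┴────┴────┘┃                      
    ┃    ┃Moves: 0             ┃                      
/   ┃    ┃                     ┃                      
    ┃    ┃                     ┃                      
    ┃    ┃                     ┃                      
on  ┃    ┗━━━━━━━━━━━━━━━━━━━━━┛━━━━━━━━━━━━━┓        
    ┃                     ┃ DrawingCanvas    ┃        
    ┃                     ┠──────────────────┨        
    ┃                     ┃+                 ┃        
━━━━┛                     ┃                  ┃        
                          ┃                  ┃        
                          ┃                  ┃        
                          ┃                  ┃        
                          ┃                  ┃        
                          ┗━━━━━━━━━━━━━━━━━━┛        


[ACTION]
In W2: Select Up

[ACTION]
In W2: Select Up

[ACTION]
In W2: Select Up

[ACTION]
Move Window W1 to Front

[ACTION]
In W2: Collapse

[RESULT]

         ┠─────────────────────┨                      
         ┃┌────┬────┬────┬────┐┃                      
         ┃│  1 │  2 │  7 │  4 │┃                      
         ┃├────┼────┼────┼────┤┃                      
         ┃│  6 │  3 │ 14 │ 12 │┃                      
         ┃├────┼────┼────┼────┤┃                      
         ┃│ 10 │ 15 │    │  8 │┃                      
━━━━┓    ┃├────┼────┼────┼────┤┃                      
    ┃    ┃│ 13 │  5 │  9 │ 11 │┃                      
────┨    ┃└────┴────┴────┴────┘┃                      
    ┃    ┃Moves: 0             ┃                      
    ┃    ┃                     ┃                      
    ┃    ┃                     ┃                      
    ┃    ┃                     ┃                      
    ┃    ┗━━━━━━━━━━━━━━━━━━━━━┛━━━━━━━━━━━━━┓        
    ┃                     ┃ DrawingCanvas    ┃        
    ┃                     ┠──────────────────┨        
    ┃                     ┃+                 ┃        
━━━━┛                     ┃                  ┃        
                          ┃                  ┃        
                          ┃                  ┃        
                          ┃                  ┃        
                          ┃                  ┃        
                          ┗━━━━━━━━━━━━━━━━━━┛        


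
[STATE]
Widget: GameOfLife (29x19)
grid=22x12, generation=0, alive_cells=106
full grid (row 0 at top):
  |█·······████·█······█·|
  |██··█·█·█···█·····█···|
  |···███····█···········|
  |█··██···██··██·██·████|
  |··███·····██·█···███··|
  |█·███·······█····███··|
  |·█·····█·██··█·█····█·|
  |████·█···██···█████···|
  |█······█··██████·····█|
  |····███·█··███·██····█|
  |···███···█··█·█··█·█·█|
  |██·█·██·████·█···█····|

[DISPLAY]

Gen: 0                       
█·······████·█······█·       
██··█·█·█···█·····█···       
···███····█···········       
█··██···██··██·██·████       
··███·····██·█···███··       
█·███·······█····███··       
·█·····█·██··█·█····█·       
████·█···██···█████···       
█······█··██████·····█       
····███·█··███·██····█       
···███···█··█·█··█·█·█       
██·█·██·████·█···█····       
                             
                             
                             
                             
                             
                             


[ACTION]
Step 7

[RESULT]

Gen: 7                       
·███····█·█···········       
█···███···█·····█·····       
█····██········███····       
██·██····█·█·███······       
··█···██·█·█·█···██···       
······█····█·█████····       
·······█··██···█······       
··██···██·█···········       
·███·····█··█·········       
██···█················       
·███·█···█··█·········       
··██······██··········       
                             
                             
                             
                             
                             
                             


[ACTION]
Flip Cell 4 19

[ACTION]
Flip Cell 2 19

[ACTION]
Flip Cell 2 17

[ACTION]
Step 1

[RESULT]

Gen: 8                       
·█████···█············       
█·███·██·█·····██·····       
█··█··█···█·····█·····       
█████··██····█·█·█·█··       
·███·████··█·····██···       
······█·█··█·█·█·█····       
······███████··█······       
·█·█···██·█···········       
█··██···██············       
█·····················       
█··█······██··········       
·█·██·····██··········       
                             
                             
                             
                             
                             
                             


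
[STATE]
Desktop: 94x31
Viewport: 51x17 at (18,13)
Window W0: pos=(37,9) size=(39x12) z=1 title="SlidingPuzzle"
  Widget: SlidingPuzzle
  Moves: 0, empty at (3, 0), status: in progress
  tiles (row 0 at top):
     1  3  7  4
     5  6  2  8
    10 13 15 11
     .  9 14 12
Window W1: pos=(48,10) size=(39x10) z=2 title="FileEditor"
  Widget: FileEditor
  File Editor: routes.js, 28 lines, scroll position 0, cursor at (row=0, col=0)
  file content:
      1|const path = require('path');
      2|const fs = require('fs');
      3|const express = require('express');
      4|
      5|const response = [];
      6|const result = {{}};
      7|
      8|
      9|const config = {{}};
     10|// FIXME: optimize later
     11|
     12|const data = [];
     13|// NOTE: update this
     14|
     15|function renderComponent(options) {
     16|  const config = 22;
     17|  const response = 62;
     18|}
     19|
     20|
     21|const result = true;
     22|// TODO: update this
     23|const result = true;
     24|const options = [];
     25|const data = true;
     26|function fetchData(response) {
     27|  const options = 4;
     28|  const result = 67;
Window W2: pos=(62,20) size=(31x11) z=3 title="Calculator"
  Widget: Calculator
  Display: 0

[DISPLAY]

                   ┃│  1 │  3 ┃█onst path = require
                   ┃├────┼────┃const fs = require('
                   ┃│  5 │  6 ┃const express = requ
                   ┃├────┼────┃                    
                   ┃│ 10 │ 13 ┃const response = [];
                   ┃├────┼────┃const result = {{}};
                   ┃│    │  9 ┗━━━━━━━━━━━━━━━━━━━━
                   ┗━━━━━━━━━━━━━━━━━━━━━━━━┏━━━━━━
                                            ┃ Calcu
                                            ┠──────
                                            ┃      
                                            ┃┌───┬─
                                            ┃│ 7 │ 
                                            ┃├───┼─
                                            ┃│ 4 │ 
                                            ┃├───┼─
                                            ┃│ 1 │ 


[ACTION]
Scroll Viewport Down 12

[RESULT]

                   ┃├────┼────┃const fs = require('
                   ┃│  5 │  6 ┃const express = requ
                   ┃├────┼────┃                    
                   ┃│ 10 │ 13 ┃const response = [];
                   ┃├────┼────┃const result = {{}};
                   ┃│    │  9 ┗━━━━━━━━━━━━━━━━━━━━
                   ┗━━━━━━━━━━━━━━━━━━━━━━━━┏━━━━━━
                                            ┃ Calcu
                                            ┠──────
                                            ┃      
                                            ┃┌───┬─
                                            ┃│ 7 │ 
                                            ┃├───┼─
                                            ┃│ 4 │ 
                                            ┃├───┼─
                                            ┃│ 1 │ 
                                            ┗━━━━━━


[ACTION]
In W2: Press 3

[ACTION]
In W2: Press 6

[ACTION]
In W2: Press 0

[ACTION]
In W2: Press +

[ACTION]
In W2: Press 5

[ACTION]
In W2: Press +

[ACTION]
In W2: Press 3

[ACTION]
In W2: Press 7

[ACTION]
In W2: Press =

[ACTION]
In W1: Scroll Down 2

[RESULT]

                   ┃├────┼────┃                    
                   ┃│  5 │  6 ┃const response = [];
                   ┃├────┼────┃const result = {{}};
                   ┃│ 10 │ 13 ┃                    
                   ┃├────┼────┃                    
                   ┃│    │  9 ┗━━━━━━━━━━━━━━━━━━━━
                   ┗━━━━━━━━━━━━━━━━━━━━━━━━┏━━━━━━
                                            ┃ Calcu
                                            ┠──────
                                            ┃      
                                            ┃┌───┬─
                                            ┃│ 7 │ 
                                            ┃├───┼─
                                            ┃│ 4 │ 
                                            ┃├───┼─
                                            ┃│ 1 │ 
                                            ┗━━━━━━
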